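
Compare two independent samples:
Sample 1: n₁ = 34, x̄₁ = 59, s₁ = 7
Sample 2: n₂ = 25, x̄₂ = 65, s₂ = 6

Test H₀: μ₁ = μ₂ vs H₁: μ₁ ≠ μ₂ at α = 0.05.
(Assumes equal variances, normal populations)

Answer: t = -3.4518, reject H₀

Derivation:
Pooled variance: s²_p = [33×7² + 24×6²]/(57) = 43.5263
s_p = 6.5974
SE = s_p×√(1/n₁ + 1/n₂) = 6.5974×√(1/34 + 1/25) = 1.7382
t = (x̄₁ - x̄₂)/SE = (59 - 65)/1.7382 = -3.4518
df = 57, t-critical = ±2.002
Decision: reject H₀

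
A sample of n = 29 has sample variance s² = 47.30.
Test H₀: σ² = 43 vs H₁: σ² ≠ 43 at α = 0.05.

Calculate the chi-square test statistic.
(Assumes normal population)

df = n - 1 = 28
χ² = (n-1)s²/σ₀² = 28×47.30/43 = 30.8000
Critical values: χ²_{0.975,28} = 15.308, χ²_{0.025,28} = 44.461
Rejection region: χ² < 15.308 or χ² > 44.461
Decision: fail to reject H₀

Answer: χ² = 30.8000, fail to reject H₀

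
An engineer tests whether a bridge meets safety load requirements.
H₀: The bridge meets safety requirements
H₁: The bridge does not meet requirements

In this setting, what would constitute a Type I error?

Type I error (α): Rejecting H₀ when H₀ is true
Type II error (β): Failing to reject H₀ when H₁ is true

Answer: Unnecessarily closing a safe bridge for repairs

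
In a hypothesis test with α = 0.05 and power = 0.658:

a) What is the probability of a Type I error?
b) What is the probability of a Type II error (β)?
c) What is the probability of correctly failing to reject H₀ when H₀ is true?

Answer: a) 0.05, b) 0.342, c) 0.95

Derivation:
a) Type I error probability = α = 0.05
b) Power = P(reject H₀ | H₁ true) = 1 - β = 0.658, so Type II error probability = β = 1 - Power = 0.342
c) P(fail to reject H₀ | H₀ true) = 1 - α = 0.95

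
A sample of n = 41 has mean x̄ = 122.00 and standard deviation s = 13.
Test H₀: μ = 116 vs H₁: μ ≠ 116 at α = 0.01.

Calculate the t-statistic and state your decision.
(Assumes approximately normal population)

Answer: t = 2.9552, reject H₀

Derivation:
df = n - 1 = 40
SE = s/√n = 13/√41 = 2.0303
t = (x̄ - μ₀)/SE = (122.00 - 116)/2.0303 = 2.9552
Critical value: t_{0.005,40} = ±2.704
p-value ≈ 0.0052
Decision: reject H₀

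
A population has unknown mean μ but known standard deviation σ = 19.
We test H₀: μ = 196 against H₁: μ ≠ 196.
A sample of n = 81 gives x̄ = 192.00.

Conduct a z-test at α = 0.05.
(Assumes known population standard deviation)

Standard error: SE = σ/√n = 19/√81 = 2.1111
z-statistic: z = (x̄ - μ₀)/SE = (192.00 - 196)/2.1111 = -1.8947
Critical value: ±1.960
p-value = 0.0581
Decision: fail to reject H₀

Answer: z = -1.8947, fail to reject H₀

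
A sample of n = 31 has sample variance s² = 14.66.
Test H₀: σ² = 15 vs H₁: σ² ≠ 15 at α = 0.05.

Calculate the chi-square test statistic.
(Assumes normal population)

df = n - 1 = 30
χ² = (n-1)s²/σ₀² = 30×14.66/15 = 29.3200
Critical values: χ²_{0.975,30} = 16.791, χ²_{0.025,30} = 46.979
Rejection region: χ² < 16.791 or χ² > 46.979
Decision: fail to reject H₀

Answer: χ² = 29.3200, fail to reject H₀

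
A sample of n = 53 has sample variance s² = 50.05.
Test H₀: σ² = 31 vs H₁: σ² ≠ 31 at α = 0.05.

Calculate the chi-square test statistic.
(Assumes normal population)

df = n - 1 = 52
χ² = (n-1)s²/σ₀² = 52×50.05/31 = 83.9548
Critical values: χ²_{0.975,52} = 33.968, χ²_{0.025,52} = 73.810
Rejection region: χ² < 33.968 or χ² > 73.810
Decision: reject H₀

Answer: χ² = 83.9548, reject H₀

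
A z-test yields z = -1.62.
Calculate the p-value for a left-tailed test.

Answer: p-value ≈ 0.0526

Derivation:
For z = -1.62:
p = P(Z < -1.62) = Φ(-1.62) = 0.0526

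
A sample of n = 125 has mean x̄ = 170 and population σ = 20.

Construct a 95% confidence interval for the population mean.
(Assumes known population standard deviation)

Confidence level: 95%, α = 0.05
z_0.025 = 1.960
SE = σ/√n = 20/√125 = 1.7889
Margin of error = 1.960 × 1.7889 = 3.5062
CI: x̄ ± margin = 170 ± 3.5062
CI: (166.4938, 173.5062)

Answer: (166.4938, 173.5062)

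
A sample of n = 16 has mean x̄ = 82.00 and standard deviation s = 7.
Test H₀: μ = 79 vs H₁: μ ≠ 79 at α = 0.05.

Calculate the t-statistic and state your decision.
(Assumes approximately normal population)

df = n - 1 = 15
SE = s/√n = 7/√16 = 1.7500
t = (x̄ - μ₀)/SE = (82.00 - 79)/1.7500 = 1.7143
Critical value: t_{0.025,15} = ±2.131
p-value ≈ 0.1071
Decision: fail to reject H₀

Answer: t = 1.7143, fail to reject H₀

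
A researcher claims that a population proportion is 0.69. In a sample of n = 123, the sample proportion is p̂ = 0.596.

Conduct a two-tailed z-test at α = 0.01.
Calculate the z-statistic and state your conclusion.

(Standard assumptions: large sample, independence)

H₀: p = 0.69, H₁: p ≠ 0.69
Standard error: SE = √(p₀(1-p₀)/n) = √(0.69×0.31/123) = 0.041702
z-statistic: z = (p̂ - p₀)/SE = (0.596 - 0.69)/0.041702 = -2.2541
Critical value: z_0.005 = ±2.576
p-value = 0.0242
Decision: fail to reject H₀ at α = 0.01

Answer: z = -2.2541, fail to reject H₀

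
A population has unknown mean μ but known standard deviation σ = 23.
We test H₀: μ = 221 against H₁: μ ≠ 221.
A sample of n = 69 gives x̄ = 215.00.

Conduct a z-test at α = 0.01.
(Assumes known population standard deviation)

Answer: z = -2.1669, fail to reject H₀

Derivation:
Standard error: SE = σ/√n = 23/√69 = 2.7689
z-statistic: z = (x̄ - μ₀)/SE = (215.00 - 221)/2.7689 = -2.1669
Critical value: ±2.576
p-value = 0.0302
Decision: fail to reject H₀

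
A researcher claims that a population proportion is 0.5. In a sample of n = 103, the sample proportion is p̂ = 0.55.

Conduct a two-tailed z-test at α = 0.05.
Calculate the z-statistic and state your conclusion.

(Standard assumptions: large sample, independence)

Answer: z = 1.0149, fail to reject H₀

Derivation:
H₀: p = 0.5, H₁: p ≠ 0.5
Standard error: SE = √(p₀(1-p₀)/n) = √(0.5×0.5/103) = 0.049266
z-statistic: z = (p̂ - p₀)/SE = (0.55 - 0.5)/0.049266 = 1.0149
Critical value: z_0.025 = ±1.960
p-value = 0.3102
Decision: fail to reject H₀ at α = 0.05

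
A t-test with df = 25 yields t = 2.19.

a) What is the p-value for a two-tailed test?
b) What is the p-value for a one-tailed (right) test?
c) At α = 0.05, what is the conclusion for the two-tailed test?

Using t-distribution with df = 25:
a) Two-tailed: p = 2×P(T > 2.19) = 0.0381
b) One-tailed: p = P(T > 2.19) = 0.0190
c) 0.0381 < 0.05, reject H₀

Answer: a) 0.0381, b) 0.0190, c) reject H₀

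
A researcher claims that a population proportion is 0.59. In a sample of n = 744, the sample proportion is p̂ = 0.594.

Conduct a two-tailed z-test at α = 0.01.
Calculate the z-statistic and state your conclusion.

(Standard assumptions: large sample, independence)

H₀: p = 0.59, H₁: p ≠ 0.59
Standard error: SE = √(p₀(1-p₀)/n) = √(0.59×0.41/744) = 0.018031
z-statistic: z = (p̂ - p₀)/SE = (0.594 - 0.59)/0.018031 = 0.2218
Critical value: z_0.005 = ±2.576
p-value = 0.8245
Decision: fail to reject H₀ at α = 0.01

Answer: z = 0.2218, fail to reject H₀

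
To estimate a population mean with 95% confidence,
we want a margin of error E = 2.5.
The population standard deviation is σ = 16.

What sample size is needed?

z_0.025 = 1.960
n = (z×σ/E)² = (1.960×16/2.5)²
n = 157.3519
Round up: n = 158

Answer: n = 158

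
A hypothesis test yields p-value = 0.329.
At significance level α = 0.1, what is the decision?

Answer: fail to reject H₀

Derivation:
Compare p-value to α:
0.329 ≥ 0.1
Decision: fail to reject H₀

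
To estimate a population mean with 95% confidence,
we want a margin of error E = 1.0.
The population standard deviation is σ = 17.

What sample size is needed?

z_0.025 = 1.960
n = (z×σ/E)² = (1.960×17/1.0)²
n = 1110.2224
Round up: n = 1111

Answer: n = 1111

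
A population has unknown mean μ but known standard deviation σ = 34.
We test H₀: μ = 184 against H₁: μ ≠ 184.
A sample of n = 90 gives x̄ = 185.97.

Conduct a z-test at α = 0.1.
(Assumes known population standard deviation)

Standard error: SE = σ/√n = 34/√90 = 3.5839
z-statistic: z = (x̄ - μ₀)/SE = (185.97 - 184)/3.5839 = 0.5497
Critical value: ±1.645
p-value = 0.5825
Decision: fail to reject H₀

Answer: z = 0.5497, fail to reject H₀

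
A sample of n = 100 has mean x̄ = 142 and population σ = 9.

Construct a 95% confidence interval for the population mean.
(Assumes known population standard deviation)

Answer: (140.2360, 143.7640)

Derivation:
Confidence level: 95%, α = 0.05
z_0.025 = 1.960
SE = σ/√n = 9/√100 = 0.9000
Margin of error = 1.960 × 0.9000 = 1.7640
CI: x̄ ± margin = 142 ± 1.7640
CI: (140.2360, 143.7640)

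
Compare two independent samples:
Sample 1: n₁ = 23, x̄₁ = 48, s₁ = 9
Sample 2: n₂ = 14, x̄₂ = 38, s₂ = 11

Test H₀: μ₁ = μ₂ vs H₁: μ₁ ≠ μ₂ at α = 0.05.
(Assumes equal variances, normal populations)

Pooled variance: s²_p = [22×9² + 13×11²]/(35) = 95.8571
s_p = 9.7907
SE = s_p×√(1/n₁ + 1/n₂) = 9.7907×√(1/23 + 1/14) = 3.3188
t = (x̄₁ - x̄₂)/SE = (48 - 38)/3.3188 = 3.0131
df = 35, t-critical = ±2.030
Decision: reject H₀

Answer: t = 3.0131, reject H₀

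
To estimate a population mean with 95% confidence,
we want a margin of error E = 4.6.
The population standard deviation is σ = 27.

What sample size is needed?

z_0.025 = 1.960
n = (z×σ/E)² = (1.960×27/4.6)²
n = 132.3500
Round up: n = 133

Answer: n = 133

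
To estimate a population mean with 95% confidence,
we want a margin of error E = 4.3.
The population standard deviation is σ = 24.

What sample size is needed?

Answer: n = 120

Derivation:
z_0.025 = 1.960
n = (z×σ/E)² = (1.960×24/4.3)²
n = 119.6734
Round up: n = 120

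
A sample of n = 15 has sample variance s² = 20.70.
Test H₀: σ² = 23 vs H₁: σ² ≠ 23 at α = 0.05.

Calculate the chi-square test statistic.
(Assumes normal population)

df = n - 1 = 14
χ² = (n-1)s²/σ₀² = 14×20.70/23 = 12.6000
Critical values: χ²_{0.975,14} = 5.629, χ²_{0.025,14} = 26.119
Rejection region: χ² < 5.629 or χ² > 26.119
Decision: fail to reject H₀

Answer: χ² = 12.6000, fail to reject H₀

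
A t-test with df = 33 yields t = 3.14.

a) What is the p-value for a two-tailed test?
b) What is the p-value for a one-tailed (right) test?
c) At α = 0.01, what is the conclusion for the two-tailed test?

Using t-distribution with df = 33:
a) Two-tailed: p = 2×P(T > 3.14) = 0.0036
b) One-tailed: p = P(T > 3.14) = 0.0018
c) 0.0036 < 0.01, reject H₀

Answer: a) 0.0036, b) 0.0018, c) reject H₀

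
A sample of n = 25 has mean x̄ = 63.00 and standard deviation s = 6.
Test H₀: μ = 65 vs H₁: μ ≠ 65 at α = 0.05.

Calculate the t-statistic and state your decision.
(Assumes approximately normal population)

Answer: t = -1.6667, fail to reject H₀

Derivation:
df = n - 1 = 24
SE = s/√n = 6/√25 = 1.2000
t = (x̄ - μ₀)/SE = (63.00 - 65)/1.2000 = -1.6667
Critical value: t_{0.025,24} = ±2.064
p-value ≈ 0.1086
Decision: fail to reject H₀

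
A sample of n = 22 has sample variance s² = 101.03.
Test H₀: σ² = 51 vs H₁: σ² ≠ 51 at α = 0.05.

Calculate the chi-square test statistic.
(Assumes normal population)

df = n - 1 = 21
χ² = (n-1)s²/σ₀² = 21×101.03/51 = 41.6006
Critical values: χ²_{0.975,21} = 10.283, χ²_{0.025,21} = 35.479
Rejection region: χ² < 10.283 or χ² > 35.479
Decision: reject H₀

Answer: χ² = 41.6006, reject H₀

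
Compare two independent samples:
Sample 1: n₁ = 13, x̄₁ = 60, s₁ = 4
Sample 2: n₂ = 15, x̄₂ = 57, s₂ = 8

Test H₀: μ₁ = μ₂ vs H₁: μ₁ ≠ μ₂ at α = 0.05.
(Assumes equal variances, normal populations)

Answer: t = 1.2238, fail to reject H₀

Derivation:
Pooled variance: s²_p = [12×4² + 14×8²]/(26) = 41.8462
s_p = 6.4689
SE = s_p×√(1/n₁ + 1/n₂) = 6.4689×√(1/13 + 1/15) = 2.4513
t = (x̄₁ - x̄₂)/SE = (60 - 57)/2.4513 = 1.2238
df = 26, t-critical = ±2.056
Decision: fail to reject H₀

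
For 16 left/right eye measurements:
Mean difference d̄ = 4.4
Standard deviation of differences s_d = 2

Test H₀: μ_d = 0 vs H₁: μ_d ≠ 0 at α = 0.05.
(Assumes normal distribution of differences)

Answer: t = 8.8000, reject H₀

Derivation:
df = n - 1 = 15
SE = s_d/√n = 2/√16 = 0.5000
t = d̄/SE = 4.4/0.5000 = 8.8000
Critical value: t_{0.025,15} = ±2.131
p-value < 0.0001
Decision: reject H₀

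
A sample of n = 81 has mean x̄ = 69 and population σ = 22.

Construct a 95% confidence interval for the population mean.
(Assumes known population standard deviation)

Answer: (64.2090, 73.7910)

Derivation:
Confidence level: 95%, α = 0.05
z_0.025 = 1.960
SE = σ/√n = 22/√81 = 2.4444
Margin of error = 1.960 × 2.4444 = 4.7910
CI: x̄ ± margin = 69 ± 4.7910
CI: (64.2090, 73.7910)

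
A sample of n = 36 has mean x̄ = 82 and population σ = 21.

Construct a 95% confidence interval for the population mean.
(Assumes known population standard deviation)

Answer: (75.1400, 88.8600)

Derivation:
Confidence level: 95%, α = 0.05
z_0.025 = 1.960
SE = σ/√n = 21/√36 = 3.5000
Margin of error = 1.960 × 3.5000 = 6.8600
CI: x̄ ± margin = 82 ± 6.8600
CI: (75.1400, 88.8600)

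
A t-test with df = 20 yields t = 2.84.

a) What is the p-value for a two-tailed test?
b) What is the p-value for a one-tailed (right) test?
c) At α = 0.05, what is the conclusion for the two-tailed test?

Using t-distribution with df = 20:
a) Two-tailed: p = 2×P(T > 2.84) = 0.0101
b) One-tailed: p = P(T > 2.84) = 0.0051
c) 0.0101 < 0.05, reject H₀

Answer: a) 0.0101, b) 0.0051, c) reject H₀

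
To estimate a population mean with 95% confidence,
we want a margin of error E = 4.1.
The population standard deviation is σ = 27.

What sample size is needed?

Answer: n = 167

Derivation:
z_0.025 = 1.960
n = (z×σ/E)² = (1.960×27/4.1)²
n = 166.5988
Round up: n = 167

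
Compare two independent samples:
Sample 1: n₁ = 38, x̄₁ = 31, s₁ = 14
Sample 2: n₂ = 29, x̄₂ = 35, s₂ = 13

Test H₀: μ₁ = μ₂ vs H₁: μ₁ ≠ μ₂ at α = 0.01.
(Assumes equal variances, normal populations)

Answer: t = -1.1947, fail to reject H₀

Derivation:
Pooled variance: s²_p = [37×14² + 28×13²]/(65) = 184.3692
s_p = 13.5783
SE = s_p×√(1/n₁ + 1/n₂) = 13.5783×√(1/38 + 1/29) = 3.3481
t = (x̄₁ - x̄₂)/SE = (31 - 35)/3.3481 = -1.1947
df = 65, t-critical = ±2.654
Decision: fail to reject H₀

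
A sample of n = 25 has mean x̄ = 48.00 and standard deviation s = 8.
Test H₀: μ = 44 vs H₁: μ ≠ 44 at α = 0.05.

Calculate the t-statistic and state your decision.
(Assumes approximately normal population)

Answer: t = 2.5000, reject H₀

Derivation:
df = n - 1 = 24
SE = s/√n = 8/√25 = 1.6000
t = (x̄ - μ₀)/SE = (48.00 - 44)/1.6000 = 2.5000
Critical value: t_{0.025,24} = ±2.064
p-value ≈ 0.0197
Decision: reject H₀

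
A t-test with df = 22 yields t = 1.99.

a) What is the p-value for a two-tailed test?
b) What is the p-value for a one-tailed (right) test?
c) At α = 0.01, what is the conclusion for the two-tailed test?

Answer: a) 0.0592, b) 0.0296, c) fail to reject H₀

Derivation:
Using t-distribution with df = 22:
a) Two-tailed: p = 2×P(T > 1.99) = 0.0592
b) One-tailed: p = P(T > 1.99) = 0.0296
c) 0.0592 ≥ 0.01, fail to reject H₀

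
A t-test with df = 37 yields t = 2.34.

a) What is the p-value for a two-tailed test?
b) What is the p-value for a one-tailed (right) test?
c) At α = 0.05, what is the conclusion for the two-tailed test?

Using t-distribution with df = 37:
a) Two-tailed: p = 2×P(T > 2.34) = 0.0248
b) One-tailed: p = P(T > 2.34) = 0.0124
c) 0.0248 < 0.05, reject H₀

Answer: a) 0.0248, b) 0.0124, c) reject H₀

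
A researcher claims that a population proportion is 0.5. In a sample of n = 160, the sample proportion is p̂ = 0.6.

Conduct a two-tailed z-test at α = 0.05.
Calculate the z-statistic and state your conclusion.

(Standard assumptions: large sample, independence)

H₀: p = 0.5, H₁: p ≠ 0.5
Standard error: SE = √(p₀(1-p₀)/n) = √(0.5×0.5/160) = 0.039528
z-statistic: z = (p̂ - p₀)/SE = (0.6 - 0.5)/0.039528 = 2.5299
Critical value: z_0.025 = ±1.960
p-value = 0.0114
Decision: reject H₀ at α = 0.05

Answer: z = 2.5299, reject H₀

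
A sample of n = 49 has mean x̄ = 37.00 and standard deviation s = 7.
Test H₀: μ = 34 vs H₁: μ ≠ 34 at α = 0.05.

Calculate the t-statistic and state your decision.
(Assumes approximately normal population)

df = n - 1 = 48
SE = s/√n = 7/√49 = 1.0000
t = (x̄ - μ₀)/SE = (37.00 - 34)/1.0000 = 3.0000
Critical value: t_{0.025,48} = ±2.011
p-value ≈ 0.0043
Decision: reject H₀

Answer: t = 3.0000, reject H₀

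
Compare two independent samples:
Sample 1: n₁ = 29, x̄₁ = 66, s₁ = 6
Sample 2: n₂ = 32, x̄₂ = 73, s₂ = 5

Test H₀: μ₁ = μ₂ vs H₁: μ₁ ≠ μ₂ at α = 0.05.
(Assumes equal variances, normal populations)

Pooled variance: s²_p = [28×6² + 31×5²]/(59) = 30.2203
s_p = 5.4973
SE = s_p×√(1/n₁ + 1/n₂) = 5.4973×√(1/29 + 1/32) = 1.4094
t = (x̄₁ - x̄₂)/SE = (66 - 73)/1.4094 = -4.9667
df = 59, t-critical = ±2.001
Decision: reject H₀

Answer: t = -4.9667, reject H₀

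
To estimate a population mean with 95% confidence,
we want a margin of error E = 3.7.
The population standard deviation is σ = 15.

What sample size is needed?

Answer: n = 64

Derivation:
z_0.025 = 1.960
n = (z×σ/E)² = (1.960×15/3.7)²
n = 63.1381
Round up: n = 64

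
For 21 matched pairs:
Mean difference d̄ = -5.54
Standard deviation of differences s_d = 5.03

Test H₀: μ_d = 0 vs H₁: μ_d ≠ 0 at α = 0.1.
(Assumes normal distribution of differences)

Answer: t = -5.0474, reject H₀

Derivation:
df = n - 1 = 20
SE = s_d/√n = 5.03/√21 = 1.0976
t = d̄/SE = -5.54/1.0976 = -5.0474
Critical value: t_{0.05,20} = ±1.725
p-value ≈ 0.0001
Decision: reject H₀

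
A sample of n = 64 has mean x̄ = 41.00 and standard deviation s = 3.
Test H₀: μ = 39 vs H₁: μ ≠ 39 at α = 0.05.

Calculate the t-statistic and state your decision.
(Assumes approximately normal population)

df = n - 1 = 63
SE = s/√n = 3/√64 = 0.3750
t = (x̄ - μ₀)/SE = (41.00 - 39)/0.3750 = 5.3333
Critical value: t_{0.025,63} = ±1.998
p-value < 0.0001
Decision: reject H₀

Answer: t = 5.3333, reject H₀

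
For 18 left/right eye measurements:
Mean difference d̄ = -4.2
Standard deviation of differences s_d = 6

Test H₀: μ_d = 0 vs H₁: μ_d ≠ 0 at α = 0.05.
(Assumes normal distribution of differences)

Answer: t = -2.9699, reject H₀

Derivation:
df = n - 1 = 17
SE = s_d/√n = 6/√18 = 1.4142
t = d̄/SE = -4.2/1.4142 = -2.9699
Critical value: t_{0.025,17} = ±2.110
p-value ≈ 0.0086
Decision: reject H₀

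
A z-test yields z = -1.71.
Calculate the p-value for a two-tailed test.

Answer: p-value ≈ 0.0873

Derivation:
For z = -1.71:
p = 2×P(Z > |-1.71|) = 2×(1 - Φ(1.71)) = 0.0873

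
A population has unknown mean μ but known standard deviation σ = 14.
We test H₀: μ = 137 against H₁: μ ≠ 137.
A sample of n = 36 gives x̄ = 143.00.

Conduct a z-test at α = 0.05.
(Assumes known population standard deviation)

Answer: z = 2.5715, reject H₀

Derivation:
Standard error: SE = σ/√n = 14/√36 = 2.3333
z-statistic: z = (x̄ - μ₀)/SE = (143.00 - 137)/2.3333 = 2.5715
Critical value: ±1.960
p-value = 0.0101
Decision: reject H₀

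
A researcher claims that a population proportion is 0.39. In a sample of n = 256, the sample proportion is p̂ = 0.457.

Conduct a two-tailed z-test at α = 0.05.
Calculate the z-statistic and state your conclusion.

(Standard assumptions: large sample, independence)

Answer: z = 2.1979, reject H₀

Derivation:
H₀: p = 0.39, H₁: p ≠ 0.39
Standard error: SE = √(p₀(1-p₀)/n) = √(0.39×0.61/256) = 0.030484
z-statistic: z = (p̂ - p₀)/SE = (0.457 - 0.39)/0.030484 = 2.1979
Critical value: z_0.025 = ±1.960
p-value = 0.0280
Decision: reject H₀ at α = 0.05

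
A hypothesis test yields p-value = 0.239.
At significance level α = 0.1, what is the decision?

Compare p-value to α:
0.239 ≥ 0.1
Decision: fail to reject H₀

Answer: fail to reject H₀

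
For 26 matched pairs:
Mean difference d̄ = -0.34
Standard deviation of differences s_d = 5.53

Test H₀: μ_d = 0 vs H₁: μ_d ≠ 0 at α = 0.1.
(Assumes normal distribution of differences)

df = n - 1 = 25
SE = s_d/√n = 5.53/√26 = 1.0845
t = d̄/SE = -0.34/1.0845 = -0.3135
Critical value: t_{0.05,25} = ±1.708
p-value ≈ 0.7565
Decision: fail to reject H₀

Answer: t = -0.3135, fail to reject H₀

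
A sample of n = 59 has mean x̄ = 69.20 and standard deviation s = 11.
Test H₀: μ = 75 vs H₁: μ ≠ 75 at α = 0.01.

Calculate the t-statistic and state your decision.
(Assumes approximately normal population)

Answer: t = -4.0500, reject H₀

Derivation:
df = n - 1 = 58
SE = s/√n = 11/√59 = 1.4321
t = (x̄ - μ₀)/SE = (69.20 - 75)/1.4321 = -4.0500
Critical value: t_{0.005,58} = ±2.663
p-value ≈ 0.0002
Decision: reject H₀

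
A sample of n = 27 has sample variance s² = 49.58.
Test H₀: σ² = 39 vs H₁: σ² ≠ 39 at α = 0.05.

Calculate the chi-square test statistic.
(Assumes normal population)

df = n - 1 = 26
χ² = (n-1)s²/σ₀² = 26×49.58/39 = 33.0533
Critical values: χ²_{0.975,26} = 13.844, χ²_{0.025,26} = 41.923
Rejection region: χ² < 13.844 or χ² > 41.923
Decision: fail to reject H₀

Answer: χ² = 33.0533, fail to reject H₀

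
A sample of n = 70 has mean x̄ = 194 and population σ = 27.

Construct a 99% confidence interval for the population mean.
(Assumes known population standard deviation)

Answer: (185.6870, 202.3130)

Derivation:
Confidence level: 99%, α = 0.01
z_0.005 = 2.576
SE = σ/√n = 27/√70 = 3.2271
Margin of error = 2.576 × 3.2271 = 8.3130
CI: x̄ ± margin = 194 ± 8.3130
CI: (185.6870, 202.3130)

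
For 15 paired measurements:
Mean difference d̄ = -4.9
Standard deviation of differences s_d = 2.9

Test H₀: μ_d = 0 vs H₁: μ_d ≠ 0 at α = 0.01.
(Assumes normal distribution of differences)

Answer: t = -6.5438, reject H₀

Derivation:
df = n - 1 = 14
SE = s_d/√n = 2.9/√15 = 0.7488
t = d̄/SE = -4.9/0.7488 = -6.5438
Critical value: t_{0.005,14} = ±2.977
p-value < 0.0001
Decision: reject H₀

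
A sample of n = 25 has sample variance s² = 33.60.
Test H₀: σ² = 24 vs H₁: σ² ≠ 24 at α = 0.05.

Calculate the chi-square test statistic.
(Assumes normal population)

df = n - 1 = 24
χ² = (n-1)s²/σ₀² = 24×33.60/24 = 33.6000
Critical values: χ²_{0.975,24} = 12.401, χ²_{0.025,24} = 39.364
Rejection region: χ² < 12.401 or χ² > 39.364
Decision: fail to reject H₀

Answer: χ² = 33.6000, fail to reject H₀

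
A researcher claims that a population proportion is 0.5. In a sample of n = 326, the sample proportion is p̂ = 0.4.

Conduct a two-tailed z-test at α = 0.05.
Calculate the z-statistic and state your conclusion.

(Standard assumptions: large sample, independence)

H₀: p = 0.5, H₁: p ≠ 0.5
Standard error: SE = √(p₀(1-p₀)/n) = √(0.5×0.5/326) = 0.027692
z-statistic: z = (p̂ - p₀)/SE = (0.4 - 0.5)/0.027692 = -3.6112
Critical value: z_0.025 = ±1.960
p-value = 0.0003
Decision: reject H₀ at α = 0.05

Answer: z = -3.6112, reject H₀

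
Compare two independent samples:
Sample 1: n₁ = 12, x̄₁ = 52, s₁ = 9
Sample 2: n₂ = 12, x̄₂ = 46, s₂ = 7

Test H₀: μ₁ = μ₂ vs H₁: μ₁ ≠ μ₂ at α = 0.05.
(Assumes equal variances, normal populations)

Pooled variance: s²_p = [11×9² + 11×7²]/(22) = 65.0000
s_p = 8.0623
SE = s_p×√(1/n₁ + 1/n₂) = 8.0623×√(1/12 + 1/12) = 3.2914
t = (x̄₁ - x̄₂)/SE = (52 - 46)/3.2914 = 1.8229
df = 22, t-critical = ±2.074
Decision: fail to reject H₀

Answer: t = 1.8229, fail to reject H₀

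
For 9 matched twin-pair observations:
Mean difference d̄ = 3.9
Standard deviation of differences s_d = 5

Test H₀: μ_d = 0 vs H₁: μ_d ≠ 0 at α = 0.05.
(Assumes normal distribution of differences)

df = n - 1 = 8
SE = s_d/√n = 5/√9 = 1.6667
t = d̄/SE = 3.9/1.6667 = 2.3400
Critical value: t_{0.025,8} = ±2.306
p-value ≈ 0.0474
Decision: reject H₀

Answer: t = 2.3400, reject H₀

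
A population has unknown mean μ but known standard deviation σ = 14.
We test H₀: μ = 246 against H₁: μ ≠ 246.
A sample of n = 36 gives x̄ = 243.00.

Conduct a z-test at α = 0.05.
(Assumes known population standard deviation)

Answer: z = -1.2857, fail to reject H₀

Derivation:
Standard error: SE = σ/√n = 14/√36 = 2.3333
z-statistic: z = (x̄ - μ₀)/SE = (243.00 - 246)/2.3333 = -1.2857
Critical value: ±1.960
p-value = 0.1985
Decision: fail to reject H₀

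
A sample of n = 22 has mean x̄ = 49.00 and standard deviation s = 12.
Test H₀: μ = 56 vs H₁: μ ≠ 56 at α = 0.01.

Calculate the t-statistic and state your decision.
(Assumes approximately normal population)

Answer: t = -2.7361, fail to reject H₀

Derivation:
df = n - 1 = 21
SE = s/√n = 12/√22 = 2.5584
t = (x̄ - μ₀)/SE = (49.00 - 56)/2.5584 = -2.7361
Critical value: t_{0.005,21} = ±2.831
p-value ≈ 0.0124
Decision: fail to reject H₀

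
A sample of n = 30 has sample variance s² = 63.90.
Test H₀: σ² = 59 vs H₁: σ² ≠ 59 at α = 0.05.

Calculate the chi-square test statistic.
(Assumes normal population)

Answer: χ² = 31.4085, fail to reject H₀

Derivation:
df = n - 1 = 29
χ² = (n-1)s²/σ₀² = 29×63.90/59 = 31.4085
Critical values: χ²_{0.975,29} = 16.047, χ²_{0.025,29} = 45.722
Rejection region: χ² < 16.047 or χ² > 45.722
Decision: fail to reject H₀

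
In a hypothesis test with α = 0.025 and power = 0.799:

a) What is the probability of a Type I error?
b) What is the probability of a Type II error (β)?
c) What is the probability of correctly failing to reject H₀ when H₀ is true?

a) Type I error probability = α = 0.025
b) Power = P(reject H₀ | H₁ true) = 1 - β = 0.799, so Type II error probability = β = 1 - Power = 0.201
c) P(fail to reject H₀ | H₀ true) = 1 - α = 0.975

Answer: a) 0.025, b) 0.201, c) 0.975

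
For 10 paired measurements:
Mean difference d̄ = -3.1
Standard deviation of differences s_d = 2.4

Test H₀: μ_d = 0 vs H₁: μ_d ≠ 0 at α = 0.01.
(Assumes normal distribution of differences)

Answer: t = -4.0849, reject H₀

Derivation:
df = n - 1 = 9
SE = s_d/√n = 2.4/√10 = 0.7589
t = d̄/SE = -3.1/0.7589 = -4.0849
Critical value: t_{0.005,9} = ±3.250
p-value ≈ 0.0027
Decision: reject H₀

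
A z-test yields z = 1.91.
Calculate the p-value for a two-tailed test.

Answer: p-value ≈ 0.0561

Derivation:
For z = 1.91:
p = 2×P(Z > |1.91|) = 2×(1 - Φ(1.91)) = 0.0561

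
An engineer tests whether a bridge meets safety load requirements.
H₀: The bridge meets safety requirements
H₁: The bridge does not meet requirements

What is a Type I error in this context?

Answer: Unnecessarily closing a safe bridge for repairs

Derivation:
A Type I error (probability α) occurs when we reject a true H₀.
A Type II error (probability β) occurs when we fail to reject a false H₀.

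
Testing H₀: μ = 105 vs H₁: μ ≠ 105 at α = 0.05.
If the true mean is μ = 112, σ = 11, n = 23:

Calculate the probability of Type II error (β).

Answer: β ≈ 0.1375

Derivation:
SE = σ/√n = 11/√23 = 2.2937
Critical values: μ₀ ± z_0.025×SE = 105 ± 1.960×2.2937
Acceptance region: (100.5043, 109.4957)
Under H₁ (μ = 112): z_high = (109.4957 - 112)/2.2937 = -1.0918, z_low = (100.5043 - 112)/2.2937 = -5.0119
β = P(not reject | H₁) = Φ(-1.0918) - Φ(-5.0119) ≈ 0.1375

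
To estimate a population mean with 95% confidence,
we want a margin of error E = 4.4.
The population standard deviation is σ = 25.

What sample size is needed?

Answer: n = 125

Derivation:
z_0.025 = 1.960
n = (z×σ/E)² = (1.960×25/4.4)²
n = 124.0186
Round up: n = 125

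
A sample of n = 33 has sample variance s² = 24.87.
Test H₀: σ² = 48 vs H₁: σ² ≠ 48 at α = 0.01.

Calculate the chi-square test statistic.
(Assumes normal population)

Answer: χ² = 16.5800, fail to reject H₀

Derivation:
df = n - 1 = 32
χ² = (n-1)s²/σ₀² = 32×24.87/48 = 16.5800
Critical values: χ²_{0.995,32} = 15.134, χ²_{0.005,32} = 56.328
Rejection region: χ² < 15.134 or χ² > 56.328
Decision: fail to reject H₀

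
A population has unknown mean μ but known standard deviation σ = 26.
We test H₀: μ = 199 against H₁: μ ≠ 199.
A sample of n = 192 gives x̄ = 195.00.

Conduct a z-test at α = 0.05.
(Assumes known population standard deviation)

Answer: z = -2.1317, reject H₀

Derivation:
Standard error: SE = σ/√n = 26/√192 = 1.8764
z-statistic: z = (x̄ - μ₀)/SE = (195.00 - 199)/1.8764 = -2.1317
Critical value: ±1.960
p-value = 0.0330
Decision: reject H₀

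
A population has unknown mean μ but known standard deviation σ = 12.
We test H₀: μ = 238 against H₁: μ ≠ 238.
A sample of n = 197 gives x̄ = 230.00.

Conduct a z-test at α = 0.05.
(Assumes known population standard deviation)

Answer: z = -9.3567, reject H₀

Derivation:
Standard error: SE = σ/√n = 12/√197 = 0.8550
z-statistic: z = (x̄ - μ₀)/SE = (230.00 - 238)/0.8550 = -9.3567
Critical value: ±1.960
p-value < 0.0001
Decision: reject H₀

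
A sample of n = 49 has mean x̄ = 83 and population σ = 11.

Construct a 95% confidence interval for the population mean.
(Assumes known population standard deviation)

Confidence level: 95%, α = 0.05
z_0.025 = 1.960
SE = σ/√n = 11/√49 = 1.5714
Margin of error = 1.960 × 1.5714 = 3.0799
CI: x̄ ± margin = 83 ± 3.0799
CI: (79.9201, 86.0799)

Answer: (79.9201, 86.0799)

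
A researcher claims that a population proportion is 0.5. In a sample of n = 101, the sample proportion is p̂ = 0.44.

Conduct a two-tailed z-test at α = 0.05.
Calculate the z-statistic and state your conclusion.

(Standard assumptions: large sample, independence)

Answer: z = -1.2060, fail to reject H₀

Derivation:
H₀: p = 0.5, H₁: p ≠ 0.5
Standard error: SE = √(p₀(1-p₀)/n) = √(0.5×0.5/101) = 0.049752
z-statistic: z = (p̂ - p₀)/SE = (0.44 - 0.5)/0.049752 = -1.2060
Critical value: z_0.025 = ±1.960
p-value = 0.2278
Decision: fail to reject H₀ at α = 0.05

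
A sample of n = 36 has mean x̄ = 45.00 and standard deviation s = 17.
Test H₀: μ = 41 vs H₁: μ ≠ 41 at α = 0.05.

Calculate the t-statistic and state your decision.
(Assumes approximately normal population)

df = n - 1 = 35
SE = s/√n = 17/√36 = 2.8333
t = (x̄ - μ₀)/SE = (45.00 - 41)/2.8333 = 1.4118
Critical value: t_{0.025,35} = ±2.030
p-value ≈ 0.1668
Decision: fail to reject H₀

Answer: t = 1.4118, fail to reject H₀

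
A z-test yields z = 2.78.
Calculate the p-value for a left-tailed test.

Answer: p-value ≈ 0.9973

Derivation:
For z = 2.78:
p = P(Z < 2.78) = Φ(2.78) = 0.9973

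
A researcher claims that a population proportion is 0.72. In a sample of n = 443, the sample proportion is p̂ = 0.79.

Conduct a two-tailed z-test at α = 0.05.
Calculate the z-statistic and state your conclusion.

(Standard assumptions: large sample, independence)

Answer: z = 3.2813, reject H₀

Derivation:
H₀: p = 0.72, H₁: p ≠ 0.72
Standard error: SE = √(p₀(1-p₀)/n) = √(0.72×0.28/443) = 0.021333
z-statistic: z = (p̂ - p₀)/SE = (0.79 - 0.72)/0.021333 = 3.2813
Critical value: z_0.025 = ±1.960
p-value = 0.0010
Decision: reject H₀ at α = 0.05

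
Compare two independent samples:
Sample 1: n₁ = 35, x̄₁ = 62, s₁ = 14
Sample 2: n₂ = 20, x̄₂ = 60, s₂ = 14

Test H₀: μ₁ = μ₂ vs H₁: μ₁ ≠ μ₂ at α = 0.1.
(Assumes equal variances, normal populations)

Pooled variance: s²_p = [34×14² + 19×14²]/(53) = 196.0000
s_p = 14.0000
SE = s_p×√(1/n₁ + 1/n₂) = 14.0000×√(1/35 + 1/20) = 3.9243
t = (x̄₁ - x̄₂)/SE = (62 - 60)/3.9243 = 0.5096
df = 53, t-critical = ±1.674
Decision: fail to reject H₀

Answer: t = 0.5096, fail to reject H₀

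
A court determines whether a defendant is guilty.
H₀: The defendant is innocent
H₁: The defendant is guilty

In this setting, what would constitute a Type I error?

Answer: Convicting an innocent person

Derivation:
Type I error: rejecting H₀ when it is actually true (false positive).
Type II error: failing to reject H₀ when H₁ is actually true (false negative).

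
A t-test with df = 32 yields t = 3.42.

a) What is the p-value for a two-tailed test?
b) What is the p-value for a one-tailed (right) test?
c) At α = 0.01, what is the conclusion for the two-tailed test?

Using t-distribution with df = 32:
a) Two-tailed: p = 2×P(T > 3.42) = 0.0017
b) One-tailed: p = P(T > 3.42) = 0.0009
c) 0.0017 < 0.01, reject H₀

Answer: a) 0.0017, b) 0.0009, c) reject H₀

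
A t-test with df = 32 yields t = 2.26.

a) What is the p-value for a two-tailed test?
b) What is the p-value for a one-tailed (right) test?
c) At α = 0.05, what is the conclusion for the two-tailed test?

Using t-distribution with df = 32:
a) Two-tailed: p = 2×P(T > 2.26) = 0.0308
b) One-tailed: p = P(T > 2.26) = 0.0154
c) 0.0308 < 0.05, reject H₀

Answer: a) 0.0308, b) 0.0154, c) reject H₀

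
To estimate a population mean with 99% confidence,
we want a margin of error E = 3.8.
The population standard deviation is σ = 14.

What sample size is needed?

z_0.005 = 2.576
n = (z×σ/E)² = (2.576×14/3.8)²
n = 90.0701
Round up: n = 91

Answer: n = 91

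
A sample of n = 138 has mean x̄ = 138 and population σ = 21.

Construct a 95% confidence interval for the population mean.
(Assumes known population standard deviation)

Confidence level: 95%, α = 0.05
z_0.025 = 1.960
SE = σ/√n = 21/√138 = 1.7876
Margin of error = 1.960 × 1.7876 = 3.5037
CI: x̄ ± margin = 138 ± 3.5037
CI: (134.4963, 141.5037)

Answer: (134.4963, 141.5037)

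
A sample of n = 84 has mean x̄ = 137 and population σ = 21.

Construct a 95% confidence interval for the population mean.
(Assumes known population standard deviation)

Answer: (132.5091, 141.4909)

Derivation:
Confidence level: 95%, α = 0.05
z_0.025 = 1.960
SE = σ/√n = 21/√84 = 2.2913
Margin of error = 1.960 × 2.2913 = 4.4909
CI: x̄ ± margin = 137 ± 4.4909
CI: (132.5091, 141.4909)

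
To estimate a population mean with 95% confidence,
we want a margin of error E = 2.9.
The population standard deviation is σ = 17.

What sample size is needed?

Answer: n = 133

Derivation:
z_0.025 = 1.960
n = (z×σ/E)² = (1.960×17/2.9)²
n = 132.0122
Round up: n = 133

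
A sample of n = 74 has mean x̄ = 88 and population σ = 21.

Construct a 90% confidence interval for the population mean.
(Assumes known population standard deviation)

Answer: (83.9842, 92.0158)

Derivation:
Confidence level: 90%, α = 0.1
z_0.05 = 1.645
SE = σ/√n = 21/√74 = 2.4412
Margin of error = 1.645 × 2.4412 = 4.0158
CI: x̄ ± margin = 88 ± 4.0158
CI: (83.9842, 92.0158)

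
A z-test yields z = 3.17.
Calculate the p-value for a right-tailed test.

Answer: p-value ≈ 0.0008

Derivation:
For z = 3.17:
p = P(Z > 3.17) = 1 - Φ(3.17) = 0.0008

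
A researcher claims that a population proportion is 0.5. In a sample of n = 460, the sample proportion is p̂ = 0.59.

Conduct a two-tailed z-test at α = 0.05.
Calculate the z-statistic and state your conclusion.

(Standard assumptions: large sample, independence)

H₀: p = 0.5, H₁: p ≠ 0.5
Standard error: SE = √(p₀(1-p₀)/n) = √(0.5×0.5/460) = 0.023313
z-statistic: z = (p̂ - p₀)/SE = (0.59 - 0.5)/0.023313 = 3.8605
Critical value: z_0.025 = ±1.960
p-value = 0.0001
Decision: reject H₀ at α = 0.05

Answer: z = 3.8605, reject H₀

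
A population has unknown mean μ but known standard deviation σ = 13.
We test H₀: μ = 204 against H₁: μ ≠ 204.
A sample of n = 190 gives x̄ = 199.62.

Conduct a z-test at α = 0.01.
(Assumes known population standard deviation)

Standard error: SE = σ/√n = 13/√190 = 0.9431
z-statistic: z = (x̄ - μ₀)/SE = (199.62 - 204)/0.9431 = -4.6443
Critical value: ±2.576
p-value < 0.0001
Decision: reject H₀

Answer: z = -4.6443, reject H₀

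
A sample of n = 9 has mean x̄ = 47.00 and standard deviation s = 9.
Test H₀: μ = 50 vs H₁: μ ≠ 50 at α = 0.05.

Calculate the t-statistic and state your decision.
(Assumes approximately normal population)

df = n - 1 = 8
SE = s/√n = 9/√9 = 3.0000
t = (x̄ - μ₀)/SE = (47.00 - 50)/3.0000 = -1.0000
Critical value: t_{0.025,8} = ±2.306
p-value ≈ 0.3466
Decision: fail to reject H₀

Answer: t = -1.0000, fail to reject H₀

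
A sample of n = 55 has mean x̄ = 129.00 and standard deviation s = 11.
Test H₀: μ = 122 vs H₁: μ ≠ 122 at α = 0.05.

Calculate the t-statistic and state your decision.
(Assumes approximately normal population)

df = n - 1 = 54
SE = s/√n = 11/√55 = 1.4832
t = (x̄ - μ₀)/SE = (129.00 - 122)/1.4832 = 4.7195
Critical value: t_{0.025,54} = ±2.005
p-value < 0.0001
Decision: reject H₀

Answer: t = 4.7195, reject H₀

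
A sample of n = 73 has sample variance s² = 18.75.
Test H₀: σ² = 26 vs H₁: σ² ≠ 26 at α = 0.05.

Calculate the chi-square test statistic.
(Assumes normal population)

Answer: χ² = 51.9231, fail to reject H₀

Derivation:
df = n - 1 = 72
χ² = (n-1)s²/σ₀² = 72×18.75/26 = 51.9231
Critical values: χ²_{0.975,72} = 50.428, χ²_{0.025,72} = 97.353
Rejection region: χ² < 50.428 or χ² > 97.353
Decision: fail to reject H₀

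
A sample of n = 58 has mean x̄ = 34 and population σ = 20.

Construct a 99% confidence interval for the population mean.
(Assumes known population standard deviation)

Answer: (27.2352, 40.7648)

Derivation:
Confidence level: 99%, α = 0.01
z_0.005 = 2.576
SE = σ/√n = 20/√58 = 2.6261
Margin of error = 2.576 × 2.6261 = 6.7648
CI: x̄ ± margin = 34 ± 6.7648
CI: (27.2352, 40.7648)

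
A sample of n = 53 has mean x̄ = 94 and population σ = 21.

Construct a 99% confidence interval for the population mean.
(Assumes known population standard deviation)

Answer: (86.5693, 101.4307)

Derivation:
Confidence level: 99%, α = 0.01
z_0.005 = 2.576
SE = σ/√n = 21/√53 = 2.8846
Margin of error = 2.576 × 2.8846 = 7.4307
CI: x̄ ± margin = 94 ± 7.4307
CI: (86.5693, 101.4307)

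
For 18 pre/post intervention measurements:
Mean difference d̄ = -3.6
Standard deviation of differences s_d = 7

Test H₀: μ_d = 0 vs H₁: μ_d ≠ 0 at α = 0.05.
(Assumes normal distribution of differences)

df = n - 1 = 17
SE = s_d/√n = 7/√18 = 1.6499
t = d̄/SE = -3.6/1.6499 = -2.1820
Critical value: t_{0.025,17} = ±2.110
p-value ≈ 0.0434
Decision: reject H₀

Answer: t = -2.1820, reject H₀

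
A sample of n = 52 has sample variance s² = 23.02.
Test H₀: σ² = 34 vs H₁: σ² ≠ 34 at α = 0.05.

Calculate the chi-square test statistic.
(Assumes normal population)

df = n - 1 = 51
χ² = (n-1)s²/σ₀² = 51×23.02/34 = 34.5300
Critical values: χ²_{0.975,51} = 33.162, χ²_{0.025,51} = 72.616
Rejection region: χ² < 33.162 or χ² > 72.616
Decision: fail to reject H₀

Answer: χ² = 34.5300, fail to reject H₀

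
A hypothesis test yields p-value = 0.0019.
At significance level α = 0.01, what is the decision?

Compare p-value to α:
0.0019 < 0.01
Decision: reject H₀

Answer: reject H₀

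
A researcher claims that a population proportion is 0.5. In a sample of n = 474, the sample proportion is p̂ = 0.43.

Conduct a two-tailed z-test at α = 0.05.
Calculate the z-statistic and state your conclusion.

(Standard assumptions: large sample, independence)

H₀: p = 0.5, H₁: p ≠ 0.5
Standard error: SE = √(p₀(1-p₀)/n) = √(0.5×0.5/474) = 0.022966
z-statistic: z = (p̂ - p₀)/SE = (0.43 - 0.5)/0.022966 = -3.0480
Critical value: z_0.025 = ±1.960
p-value = 0.0023
Decision: reject H₀ at α = 0.05

Answer: z = -3.0480, reject H₀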